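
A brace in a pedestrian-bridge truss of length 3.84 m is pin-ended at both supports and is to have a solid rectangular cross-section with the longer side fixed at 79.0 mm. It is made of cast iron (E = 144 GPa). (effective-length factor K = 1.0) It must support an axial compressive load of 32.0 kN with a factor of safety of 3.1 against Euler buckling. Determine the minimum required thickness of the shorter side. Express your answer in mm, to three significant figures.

Required P_cr = n·P = 3.1 × 32.0 = 99.20 kN
L_e = K·L = 1 × 3.84 = 3.840 m
Required I = P_cr·L_e²/(π²E) = 9.920×10^4 × 3.840² / (π² × 1.44×10^11) = 1.029×10^-6 m⁴
I_req = 1.029×10^6 mm⁴
Rectangle, weak axis: I_min = h·b³/12 with h = 79.0 mm fixed  ⇒  b = (12I/h)^(1/3) = 53.9 mm

b ≈ 53.9 mm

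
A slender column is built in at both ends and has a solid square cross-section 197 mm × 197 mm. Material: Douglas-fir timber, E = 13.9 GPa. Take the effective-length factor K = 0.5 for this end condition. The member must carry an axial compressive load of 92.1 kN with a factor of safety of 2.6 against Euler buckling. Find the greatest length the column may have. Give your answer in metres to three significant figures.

I = a⁴/12 = 197⁴/12 = 1.255×10^8 mm⁴
I = 1.255×10^-4 m⁴
Required critical load P_cr = n·P = 2.6 × 92.1 = 239.5 kN = 2.395×10^5 N
From P_cr = π²EI/(K·L)²:  L = (1/K)·√(π²EI/P_cr) = (1/0.5)·√(π²×1.39×10^10×1.255×10^-4/2.395×10^5)
L = 17.0 m

L_max ≈ 17.0 m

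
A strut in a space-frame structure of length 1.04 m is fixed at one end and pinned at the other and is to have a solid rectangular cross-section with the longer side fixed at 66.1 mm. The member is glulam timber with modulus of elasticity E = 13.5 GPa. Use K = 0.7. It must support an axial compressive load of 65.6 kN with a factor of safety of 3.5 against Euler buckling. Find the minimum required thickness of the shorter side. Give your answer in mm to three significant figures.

b ≈ 54.9 mm

Required P_cr = n·P = 3.5 × 65.6 = 229.6 kN
L_e = K·L = 0.7 × 1.04 = 0.7280 m
Required I = P_cr·L_e²/(π²E) = 2.296×10^5 × 0.7280² / (π² × 1.35×10^10) = 9.133×10^-7 m⁴
I_req = 9.133×10^5 mm⁴
Rectangle, weak axis: I_min = h·b³/12 with h = 66.1 mm fixed  ⇒  b = (12I/h)^(1/3) = 54.9 mm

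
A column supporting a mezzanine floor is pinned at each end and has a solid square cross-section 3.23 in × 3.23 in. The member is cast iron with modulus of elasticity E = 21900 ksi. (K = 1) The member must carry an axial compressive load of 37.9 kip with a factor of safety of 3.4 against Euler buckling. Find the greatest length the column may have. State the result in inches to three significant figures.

L_max ≈ 123 in

I = a⁴/12 = 3.23⁴/12 = 9.070 in⁴
Required critical load P_cr = n·P = 3.4 × 37.9 = 128.9 kip = 1.289×10^5 lb
From P_cr = π²EI/(K·L)²:  L = (1/K)·√(π²EI/P_cr) = (1/1)·√(π²×2.19×10^7×9.070/1.289×10^5)
L = 123 in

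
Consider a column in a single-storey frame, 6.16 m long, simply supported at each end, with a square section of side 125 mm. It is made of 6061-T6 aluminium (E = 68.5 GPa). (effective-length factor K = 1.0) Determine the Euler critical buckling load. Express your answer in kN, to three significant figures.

I = a⁴/12 = 125⁴/12 = 2.035×10^7 mm⁴
I = 2.035×10^7 mm⁴ = 2.035×10^-5 m⁴
Effective length L_e = K·L = 1 × 6.16 = 6.160 m
P_cr = π²EI / L_e² = π² × 68.5×10⁹ × 2.035×10^-5 / 6.160² = 3.625×10^5 N

P_cr ≈ 362 kN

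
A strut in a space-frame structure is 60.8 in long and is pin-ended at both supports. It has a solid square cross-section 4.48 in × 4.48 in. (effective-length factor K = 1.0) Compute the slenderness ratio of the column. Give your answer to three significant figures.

λ ≈ 47.0

I = a⁴/12 = 4.48⁴/12 = 33.57 in⁴
A = 20.07 in²;  r_min = √(I/A) = √(33.57/20.07) = 1.293 in
L_e = K·L = 1 × 60.8 = 60.80 in
λ = L_e / r_min = 60.800 / 1.293 = 47.0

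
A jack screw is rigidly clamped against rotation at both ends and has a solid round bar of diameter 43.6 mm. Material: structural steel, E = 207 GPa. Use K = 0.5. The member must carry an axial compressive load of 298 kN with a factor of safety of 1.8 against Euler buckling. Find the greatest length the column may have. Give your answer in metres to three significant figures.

L_max ≈ 1.64 m

I = πd⁴/64 = π×43.6⁴/64 = 1.774×10^5 mm⁴
I = 1.774×10^-7 m⁴
Required critical load P_cr = n·P = 1.8 × 298 = 536.4 kN = 5.364×10^5 N
From P_cr = π²EI/(K·L)²:  L = (1/K)·√(π²EI/P_cr) = (1/0.5)·√(π²×2.07×10^11×1.774×10^-7/5.364×10^5)
L = 1.64 m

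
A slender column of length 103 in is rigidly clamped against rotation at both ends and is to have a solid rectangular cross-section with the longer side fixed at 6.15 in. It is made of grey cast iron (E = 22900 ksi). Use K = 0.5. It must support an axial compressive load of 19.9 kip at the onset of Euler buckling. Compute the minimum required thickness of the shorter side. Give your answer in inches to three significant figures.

b ≈ 0.770 in

L_e = K·L = 0.5 × 103 = 51.50 in
Required I = P_cr·L_e²/(π²E) = 1.990×10^4 × 51.50² / (π² × 2.29×10^7) = 0.2335 in⁴
Rectangle, weak axis: I_min = h·b³/12 with h = 6.15 in fixed  ⇒  b = (12I/h)^(1/3) = 0.770 in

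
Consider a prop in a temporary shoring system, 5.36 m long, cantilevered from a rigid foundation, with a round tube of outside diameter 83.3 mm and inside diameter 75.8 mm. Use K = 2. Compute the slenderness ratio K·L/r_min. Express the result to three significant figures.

d_o = 83.3 mm, d_i = 75.8 mm
I = π(d_o⁴ − d_i⁴)/64 = π(83.3⁴ − 75.80⁴)/64 = 7.430×10^5 mm⁴
A = 937.2 mm²;  r_min = √(I/A) = √(7.430×10^5/937.2) = 28.16 mm
L_e = K·L = 2 × 5.36 m = 10.72 m = 10720 mm
λ = L_e / r_min = 10720 / 28.16 = 381

λ ≈ 381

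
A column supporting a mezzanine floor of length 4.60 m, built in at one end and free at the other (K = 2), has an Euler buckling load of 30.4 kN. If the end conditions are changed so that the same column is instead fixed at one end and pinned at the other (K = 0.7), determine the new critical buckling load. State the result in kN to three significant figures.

P_cr ≈ 248 kN

P_cr ∝ 1/K², so P_cr,new = P_cr,old × (K_old/K_new)² = 30.4 × (2/0.7)²
= 30.4 × 8.163 = 248 kN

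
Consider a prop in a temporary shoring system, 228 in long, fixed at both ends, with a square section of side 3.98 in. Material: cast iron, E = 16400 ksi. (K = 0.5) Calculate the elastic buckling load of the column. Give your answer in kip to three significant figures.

P_cr ≈ 260 kip

I = a⁴/12 = 3.98⁴/12 = 20.91 in⁴
Effective length L_e = K·L = 0.5 × 228 = 114.0 in
P_cr = π²EI / L_e² = π² × 16400×10³ × 20.91 / 114.0² = 2.604×10^5 lb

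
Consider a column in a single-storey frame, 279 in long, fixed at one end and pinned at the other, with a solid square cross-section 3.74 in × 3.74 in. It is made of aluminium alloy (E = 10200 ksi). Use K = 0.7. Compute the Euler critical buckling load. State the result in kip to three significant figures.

P_cr ≈ 43.0 kip

I = a⁴/12 = 3.74⁴/12 = 16.30 in⁴
Effective length L_e = K·L = 0.7 × 279 = 195.3 in
P_cr = π²EI / L_e² = π² × 10200×10³ × 16.30 / 195.3² = 4.303×10^4 lb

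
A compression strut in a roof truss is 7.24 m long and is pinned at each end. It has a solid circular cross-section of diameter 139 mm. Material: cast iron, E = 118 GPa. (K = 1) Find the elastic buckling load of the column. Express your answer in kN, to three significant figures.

P_cr ≈ 407 kN

I = πd⁴/64 = π×139⁴/64 = 1.832×10^7 mm⁴
I = 1.832×10^7 mm⁴ = 1.832×10^-5 m⁴
Effective length L_e = K·L = 1 × 7.24 = 7.240 m
P_cr = π²EI / L_e² = π² × 118×10⁹ × 1.832×10^-5 / 7.240² = 4.071×10^5 N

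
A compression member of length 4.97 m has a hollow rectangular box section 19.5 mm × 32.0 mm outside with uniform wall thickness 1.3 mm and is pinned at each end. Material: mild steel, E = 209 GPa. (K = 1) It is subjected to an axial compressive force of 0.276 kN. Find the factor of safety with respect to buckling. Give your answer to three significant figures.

Inner dimensions: h_i = 32.0 − 2×1.3 = 29.40 mm, b_i = 19.5 − 2×1.3 = 16.90 mm
Weak-axis I_min = (h_o·b_o³ − h_i·b_i³)/12 with b_o = 19.5, b_i = 16.90 mm (shorter outer/inner sides).
I_min = (32.0×19.5³ − 29.40×16.90³)/12 = 7.947×10^3 mm⁴
I = 7.947×10^3 mm⁴ = 7.947×10^-9 m⁴
Effective length L_e = K·L = 1 × 4.97 = 4.970 m
P_cr = π²EI / L_e² = π² × 209×10⁹ × 7.947×10^-9 / 4.970² = 663.7 N
Factor of safety n = P_cr / P = 0.66367 / 0.276 = 2.40

n ≈ 2.40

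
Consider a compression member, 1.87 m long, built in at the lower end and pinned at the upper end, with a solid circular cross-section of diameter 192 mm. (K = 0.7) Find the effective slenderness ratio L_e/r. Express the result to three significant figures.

I = πd⁴/64 = π×192⁴/64 = 6.671×10^7 mm⁴
A = 2.895×10^4 mm²;  r_min = √(I/A) = √(6.671×10^7/2.895×10^4) = 48.00 mm
L_e = K·L = 0.7 × 1.87 m = 1.309 m = 1309.0 mm
λ = L_e / r_min = 1309.0 / 48.00 = 27.3

λ ≈ 27.3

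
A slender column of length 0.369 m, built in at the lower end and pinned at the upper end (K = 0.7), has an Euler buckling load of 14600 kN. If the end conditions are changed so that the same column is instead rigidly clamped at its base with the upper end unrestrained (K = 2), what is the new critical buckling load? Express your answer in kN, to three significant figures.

P_cr ∝ 1/K², so P_cr,new = P_cr,old × (K_old/K_new)² = 14600 × (0.7/2)²
= 14600 × 0.1225 = 1790 kN

P_cr ≈ 1790 kN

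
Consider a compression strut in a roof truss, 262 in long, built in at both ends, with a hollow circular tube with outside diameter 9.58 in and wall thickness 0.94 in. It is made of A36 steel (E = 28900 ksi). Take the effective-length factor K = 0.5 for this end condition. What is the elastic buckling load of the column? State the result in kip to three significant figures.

P_cr ≈ 4000 kip

Inner diameter d_i = 9.58 − 2×0.94 = 7.700 in
I = π(d_o⁴ − d_i⁴)/64 = π(9.58⁴ − 7.700⁴)/64 = 240.9 in⁴
Effective length L_e = K·L = 0.5 × 262 = 131.0 in
P_cr = π²EI / L_e² = π² × 28900×10³ × 240.9 / 131.0² = 4.004×10^6 lb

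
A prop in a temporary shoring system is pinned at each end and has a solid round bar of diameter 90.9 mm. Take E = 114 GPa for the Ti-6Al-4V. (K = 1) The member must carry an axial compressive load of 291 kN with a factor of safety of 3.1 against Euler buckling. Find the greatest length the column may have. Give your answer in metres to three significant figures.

I = πd⁴/64 = π×90.9⁴/64 = 3.351×10^6 mm⁴
I = 3.351×10^-6 m⁴
Required critical load P_cr = n·P = 3.1 × 291 = 902.1 kN = 9.021×10^5 N
From P_cr = π²EI/(K·L)²:  L = (1/K)·√(π²EI/P_cr) = (1/1)·√(π²×1.14×10^11×3.351×10^-6/9.021×10^5)
L = 2.04 m

L_max ≈ 2.04 m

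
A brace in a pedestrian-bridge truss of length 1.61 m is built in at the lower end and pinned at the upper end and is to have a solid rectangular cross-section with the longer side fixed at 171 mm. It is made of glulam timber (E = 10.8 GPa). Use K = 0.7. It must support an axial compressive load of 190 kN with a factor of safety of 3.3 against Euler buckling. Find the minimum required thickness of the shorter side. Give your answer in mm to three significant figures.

b ≈ 80.6 mm

Required P_cr = n·P = 3.3 × 190 = 627.0 kN
L_e = K·L = 0.7 × 1.61 = 1.127 m
Required I = P_cr·L_e²/(π²E) = 6.270×10^5 × 1.127² / (π² × 1.08×10^10) = 7.471×10^-6 m⁴
I_req = 7.471×10^6 mm⁴
Rectangle, weak axis: I_min = h·b³/12 with h = 171 mm fixed  ⇒  b = (12I/h)^(1/3) = 80.6 mm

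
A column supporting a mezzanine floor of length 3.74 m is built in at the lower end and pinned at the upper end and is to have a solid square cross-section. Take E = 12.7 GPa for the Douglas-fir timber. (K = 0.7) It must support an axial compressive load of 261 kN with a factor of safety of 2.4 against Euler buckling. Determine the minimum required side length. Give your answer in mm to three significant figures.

Required P_cr = n·P = 2.4 × 261 = 626.4 kN
L_e = K·L = 0.7 × 3.74 = 2.618 m
Required I = P_cr·L_e²/(π²E) = 6.264×10^5 × 2.618² / (π² × 1.27×10^10) = 3.425×10^-5 m⁴
I_req = 3.425×10^7 mm⁴
Solid square: I = a⁴/12  ⇒  a = (12I)^(1/4) = (12×3.425×10^7)^(1/4) = 142 mm

a ≈ 142 mm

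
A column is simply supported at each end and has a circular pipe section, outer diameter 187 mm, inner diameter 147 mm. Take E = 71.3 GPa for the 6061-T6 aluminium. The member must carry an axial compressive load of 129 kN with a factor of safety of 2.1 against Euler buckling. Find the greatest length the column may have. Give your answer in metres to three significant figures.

L_max ≈ 9.82 m

d_o = 187 mm, d_i = 147 mm
I = π(d_o⁴ − d_i⁴)/64 = π(187⁴ − 147.0⁴)/64 = 3.710×10^7 mm⁴
I = 3.710×10^-5 m⁴
Required critical load P_cr = n·P = 2.1 × 129 = 270.9 kN = 2.709×10^5 N
From P_cr = π²EI/(K·L)²:  L = (1/K)·√(π²EI/P_cr) = (1/1)·√(π²×7.13×10^10×3.710×10^-5/2.709×10^5)
L = 9.82 m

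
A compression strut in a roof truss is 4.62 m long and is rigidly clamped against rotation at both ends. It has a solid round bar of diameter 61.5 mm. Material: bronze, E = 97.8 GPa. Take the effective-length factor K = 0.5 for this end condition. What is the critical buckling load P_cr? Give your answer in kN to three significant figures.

P_cr ≈ 127 kN

I = πd⁴/64 = π×61.5⁴/64 = 7.022×10^5 mm⁴
I = 7.022×10^5 mm⁴ = 7.022×10^-7 m⁴
Effective length L_e = K·L = 0.5 × 4.62 = 2.310 m
P_cr = π²EI / L_e² = π² × 97.8×10⁹ × 7.022×10^-7 / 2.310² = 1.270×10^5 N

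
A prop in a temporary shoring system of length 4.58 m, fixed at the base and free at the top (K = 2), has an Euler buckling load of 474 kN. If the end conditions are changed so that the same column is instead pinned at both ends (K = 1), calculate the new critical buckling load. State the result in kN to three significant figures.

P_cr ∝ 1/K², so P_cr,new = P_cr,old × (K_old/K_new)² = 474 × (2/1)²
= 474 × 4.000 = 1900 kN

P_cr ≈ 1900 kN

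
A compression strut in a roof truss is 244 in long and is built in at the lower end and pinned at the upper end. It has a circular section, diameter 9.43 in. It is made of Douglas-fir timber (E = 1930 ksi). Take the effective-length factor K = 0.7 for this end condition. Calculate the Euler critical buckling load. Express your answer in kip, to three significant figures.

P_cr ≈ 253 kip

I = πd⁴/64 = π×9.43⁴/64 = 388.2 in⁴
Effective length L_e = K·L = 0.7 × 244 = 170.8 in
P_cr = π²EI / L_e² = π² × 1930×10³ × 388.2 / 170.8² = 2.535×10^5 lb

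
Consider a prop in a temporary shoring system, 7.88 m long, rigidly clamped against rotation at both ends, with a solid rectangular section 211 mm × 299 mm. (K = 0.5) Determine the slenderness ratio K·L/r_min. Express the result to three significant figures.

Buckling occurs about the weak axis: I_min = h·b³/12 with b = 211 mm (the shorter side).
I_min = 299×211³/12 = 2.341×10^8 mm⁴
A = 6.309×10^4 mm²;  r_min = √(I/A) = √(2.341×10^8/6.309×10^4) = 60.91 mm
L_e = K·L = 0.5 × 7.88 m = 3.940 m = 3940.0 mm
λ = L_e / r_min = 3940.0 / 60.91 = 64.7

λ ≈ 64.7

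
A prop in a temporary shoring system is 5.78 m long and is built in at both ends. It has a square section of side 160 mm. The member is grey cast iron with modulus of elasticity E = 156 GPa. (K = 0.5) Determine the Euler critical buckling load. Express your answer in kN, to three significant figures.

P_cr ≈ 10100 kN

I = a⁴/12 = 160⁴/12 = 5.461×10^7 mm⁴
I = 5.461×10^7 mm⁴ = 5.461×10^-5 m⁴
Effective length L_e = K·L = 0.5 × 5.78 = 2.890 m
P_cr = π²EI / L_e² = π² × 156×10⁹ × 5.461×10^-5 / 2.890² = 1.007×10^7 N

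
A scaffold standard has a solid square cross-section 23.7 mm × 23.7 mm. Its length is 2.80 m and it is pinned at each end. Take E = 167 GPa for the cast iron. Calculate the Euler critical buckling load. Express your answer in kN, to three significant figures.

I = a⁴/12 = 23.7⁴/12 = 2.629×10^4 mm⁴
I = 2.629×10^4 mm⁴ = 2.629×10^-8 m⁴
Effective length L_e = K·L = 1 × 2.80 = 2.800 m
P_cr = π²EI / L_e² = π² × 167×10⁹ × 2.629×10^-8 / 2.800² = 5.527×10^3 N

P_cr ≈ 5.53 kN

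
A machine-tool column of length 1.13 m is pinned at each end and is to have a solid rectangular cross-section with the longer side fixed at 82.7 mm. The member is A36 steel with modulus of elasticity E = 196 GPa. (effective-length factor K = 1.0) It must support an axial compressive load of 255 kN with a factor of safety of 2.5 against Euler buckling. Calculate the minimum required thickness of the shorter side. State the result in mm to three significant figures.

b ≈ 39.4 mm

Required P_cr = n·P = 2.5 × 255 = 637.5 kN
L_e = K·L = 1 × 1.13 = 1.130 m
Required I = P_cr·L_e²/(π²E) = 6.375×10^5 × 1.130² / (π² × 1.96×10^11) = 4.208×10^-7 m⁴
I_req = 4.208×10^5 mm⁴
Rectangle, weak axis: I_min = h·b³/12 with h = 82.7 mm fixed  ⇒  b = (12I/h)^(1/3) = 39.4 mm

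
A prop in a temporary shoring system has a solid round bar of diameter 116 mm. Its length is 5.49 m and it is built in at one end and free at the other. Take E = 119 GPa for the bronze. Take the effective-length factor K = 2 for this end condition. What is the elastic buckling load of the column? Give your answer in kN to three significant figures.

P_cr ≈ 86.6 kN

I = πd⁴/64 = π×116⁴/64 = 8.888×10^6 mm⁴
I = 8.888×10^6 mm⁴ = 8.888×10^-6 m⁴
Effective length L_e = K·L = 2 × 5.49 = 10.98 m
P_cr = π²EI / L_e² = π² × 119×10⁹ × 8.888×10^-6 / 10.98² = 8.659×10^4 N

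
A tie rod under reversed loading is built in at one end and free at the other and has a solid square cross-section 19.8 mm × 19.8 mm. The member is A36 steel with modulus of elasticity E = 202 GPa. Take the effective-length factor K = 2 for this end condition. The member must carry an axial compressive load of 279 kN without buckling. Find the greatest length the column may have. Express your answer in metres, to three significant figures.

I = a⁴/12 = 19.8⁴/12 = 1.281×10^4 mm⁴
I = 1.281×10^-8 m⁴
At the buckling limit P_cr = P = 2.790×10^5 N
From P_cr = π²EI/(K·L)²:  L = (1/K)·√(π²EI/P_cr) = (1/2)·√(π²×2.02×10^11×1.281×10^-8/2.790×10^5)
L = 0.151 m

L_max ≈ 0.151 m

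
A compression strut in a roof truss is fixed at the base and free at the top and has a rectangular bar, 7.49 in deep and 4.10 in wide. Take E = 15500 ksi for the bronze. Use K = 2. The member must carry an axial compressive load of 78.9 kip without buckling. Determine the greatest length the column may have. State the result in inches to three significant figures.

L_max ≈ 144 in

Buckling occurs about the weak axis: I_min = h·b³/12 with b = 4.10 in (the shorter side).
I_min = 7.49×4.10³/12 = 43.02 in⁴
At the buckling limit P_cr = P = 7.890×10^4 lb
From P_cr = π²EI/(K·L)²:  L = (1/K)·√(π²EI/P_cr) = (1/2)·√(π²×1.55×10^7×43.02/7.890×10^4)
L = 144 in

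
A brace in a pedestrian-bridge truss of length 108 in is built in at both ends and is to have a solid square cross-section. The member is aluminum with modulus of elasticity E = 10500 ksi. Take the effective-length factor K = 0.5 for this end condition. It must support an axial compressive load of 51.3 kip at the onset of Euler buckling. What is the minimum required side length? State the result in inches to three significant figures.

L_e = K·L = 0.5 × 108 = 54.00 in
Required I = P_cr·L_e²/(π²E) = 5.130×10^4 × 54.00² / (π² × 1.05×10^7) = 1.443 in⁴
Solid square: I = a⁴/12  ⇒  a = (12I)^(1/4) = (12×1.443)^(1/4) = 2.04 in

a ≈ 2.04 in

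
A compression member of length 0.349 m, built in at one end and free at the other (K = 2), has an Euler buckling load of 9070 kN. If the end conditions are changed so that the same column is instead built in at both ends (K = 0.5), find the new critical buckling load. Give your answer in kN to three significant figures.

P_cr ∝ 1/K², so P_cr,new = P_cr,old × (K_old/K_new)² = 9070 × (2/0.5)²
= 9070 × 16.00 = 145000 kN

P_cr ≈ 145000 kN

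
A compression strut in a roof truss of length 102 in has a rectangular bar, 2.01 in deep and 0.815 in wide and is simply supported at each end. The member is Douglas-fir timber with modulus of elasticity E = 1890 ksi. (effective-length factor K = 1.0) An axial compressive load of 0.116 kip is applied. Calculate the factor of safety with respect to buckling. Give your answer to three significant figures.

Buckling occurs about the weak axis: I_min = h·b³/12 with b = 0.815 in (the shorter side).
I_min = 2.01×0.815³/12 = 9.068×10^-2 in⁴
Effective length L_e = K·L = 1 × 102 = 102.0 in
P_cr = π²EI / L_e² = π² × 1890×10³ × 9.068×10^-2 / 102.0² = 162.6 lb
Factor of safety n = P_cr / P = 0.16257 / 0.116 = 1.40

n ≈ 1.40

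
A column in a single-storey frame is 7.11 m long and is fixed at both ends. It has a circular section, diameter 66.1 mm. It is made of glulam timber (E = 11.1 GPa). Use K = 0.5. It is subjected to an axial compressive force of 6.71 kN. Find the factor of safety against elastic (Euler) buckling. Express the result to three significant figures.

I = πd⁴/64 = π×66.1⁴/64 = 9.371×10^5 mm⁴
I = 9.371×10^5 mm⁴ = 9.371×10^-7 m⁴
Effective length L_e = K·L = 0.5 × 7.11 = 3.555 m
P_cr = π²EI / L_e² = π² × 11.1×10⁹ × 9.371×10^-7 / 3.555² = 8.123×10^3 N
Factor of safety n = P_cr / P = 8.1231 / 6.71 = 1.21

n ≈ 1.21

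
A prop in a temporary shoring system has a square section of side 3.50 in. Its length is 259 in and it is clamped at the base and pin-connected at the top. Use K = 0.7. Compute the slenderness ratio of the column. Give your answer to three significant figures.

λ ≈ 179

For a square r = a/√12 = 3.50/√12 = 1.010 in
L_e = K·L = 0.7 × 259 = 181.3 in
λ = L_e / r_min = 181.30 / 1.010 = 179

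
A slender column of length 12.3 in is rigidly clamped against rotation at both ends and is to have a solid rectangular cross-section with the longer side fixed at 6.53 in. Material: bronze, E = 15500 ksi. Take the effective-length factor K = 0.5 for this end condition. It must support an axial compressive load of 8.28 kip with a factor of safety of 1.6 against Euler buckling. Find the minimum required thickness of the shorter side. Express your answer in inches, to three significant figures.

b ≈ 0.182 in

Required P_cr = n·P = 1.6 × 8.28 = 13.25 kip
L_e = K·L = 0.5 × 12.3 = 6.150 in
Required I = P_cr·L_e²/(π²E) = 1.325×10^4 × 6.150² / (π² × 1.55×10^7) = 3.275×10^-3 in⁴
Rectangle, weak axis: I_min = h·b³/12 with h = 6.53 in fixed  ⇒  b = (12I/h)^(1/3) = 0.182 in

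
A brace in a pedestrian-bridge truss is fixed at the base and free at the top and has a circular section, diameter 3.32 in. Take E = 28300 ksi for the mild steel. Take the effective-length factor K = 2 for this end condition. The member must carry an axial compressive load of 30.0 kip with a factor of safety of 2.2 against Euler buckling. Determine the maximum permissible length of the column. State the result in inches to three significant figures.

L_max ≈ 79.4 in

I = πd⁴/64 = π×3.32⁴/64 = 5.964 in⁴
Required critical load P_cr = n·P = 2.2 × 30.0 = 66.00 kip = 6.600×10^4 lb
From P_cr = π²EI/(K·L)²:  L = (1/K)·√(π²EI/P_cr) = (1/2)·√(π²×2.83×10^7×5.964/6.600×10^4)
L = 79.4 in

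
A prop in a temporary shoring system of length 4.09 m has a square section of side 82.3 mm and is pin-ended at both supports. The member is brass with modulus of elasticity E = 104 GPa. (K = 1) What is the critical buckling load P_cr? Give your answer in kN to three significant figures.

P_cr ≈ 235 kN

I = a⁴/12 = 82.3⁴/12 = 3.823×10^6 mm⁴
I = 3.823×10^6 mm⁴ = 3.823×10^-6 m⁴
Effective length L_e = K·L = 1 × 4.09 = 4.090 m
P_cr = π²EI / L_e² = π² × 104×10⁹ × 3.823×10^-6 / 4.090² = 2.346×10^5 N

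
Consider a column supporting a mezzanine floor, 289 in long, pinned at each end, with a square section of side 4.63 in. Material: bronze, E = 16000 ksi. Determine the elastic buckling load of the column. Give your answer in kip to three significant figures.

P_cr ≈ 72.4 kip

I = a⁴/12 = 4.63⁴/12 = 38.30 in⁴
Effective length L_e = K·L = 1 × 289 = 289.0 in
P_cr = π²EI / L_e² = π² × 16000×10³ × 38.30 / 289.0² = 7.240×10^4 lb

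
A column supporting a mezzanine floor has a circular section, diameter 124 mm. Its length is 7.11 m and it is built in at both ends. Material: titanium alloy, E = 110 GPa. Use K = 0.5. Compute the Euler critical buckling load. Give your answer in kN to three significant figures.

I = πd⁴/64 = π×124⁴/64 = 1.161×10^7 mm⁴
I = 1.161×10^7 mm⁴ = 1.161×10^-5 m⁴
Effective length L_e = K·L = 0.5 × 7.11 = 3.555 m
P_cr = π²EI / L_e² = π² × 110×10⁹ × 1.161×10^-5 / 3.555² = 9.969×10^5 N

P_cr ≈ 997 kN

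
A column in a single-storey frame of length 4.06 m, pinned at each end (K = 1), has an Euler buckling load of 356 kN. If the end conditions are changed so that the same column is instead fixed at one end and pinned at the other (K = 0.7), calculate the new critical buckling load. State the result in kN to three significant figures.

P_cr ∝ 1/K², so P_cr,new = P_cr,old × (K_old/K_new)² = 356 × (1/0.7)²
= 356 × 2.041 = 727 kN

P_cr ≈ 727 kN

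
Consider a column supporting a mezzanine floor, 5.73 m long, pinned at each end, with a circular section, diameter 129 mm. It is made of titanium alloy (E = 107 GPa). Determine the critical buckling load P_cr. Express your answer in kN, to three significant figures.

P_cr ≈ 437 kN

I = πd⁴/64 = π×129⁴/64 = 1.359×10^7 mm⁴
I = 1.359×10^7 mm⁴ = 1.359×10^-5 m⁴
Effective length L_e = K·L = 1 × 5.73 = 5.730 m
P_cr = π²EI / L_e² = π² × 107×10⁹ × 1.359×10^-5 / 5.730² = 4.372×10^5 N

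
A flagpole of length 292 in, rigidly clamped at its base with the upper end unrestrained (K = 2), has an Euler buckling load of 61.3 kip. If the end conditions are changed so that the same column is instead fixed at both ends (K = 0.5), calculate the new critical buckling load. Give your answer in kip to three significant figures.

P_cr ∝ 1/K², so P_cr,new = P_cr,old × (K_old/K_new)² = 61.3 × (2/0.5)²
= 61.3 × 16.00 = 981 kip

P_cr ≈ 981 kip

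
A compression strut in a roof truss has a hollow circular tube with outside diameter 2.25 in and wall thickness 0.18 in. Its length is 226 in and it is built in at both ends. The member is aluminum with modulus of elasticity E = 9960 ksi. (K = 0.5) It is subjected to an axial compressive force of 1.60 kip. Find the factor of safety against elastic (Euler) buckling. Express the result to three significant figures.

n ≈ 3.04

Inner diameter d_i = 2.25 − 2×0.18 = 1.890 in
I = π(d_o⁴ − d_i⁴)/64 = π(2.25⁴ − 1.890⁴)/64 = 0.6317 in⁴
Effective length L_e = K·L = 0.5 × 226 = 113.0 in
P_cr = π²EI / L_e² = π² × 9960×10³ × 0.6317 / 113.0² = 4.863×10^3 lb
Factor of safety n = P_cr / P = 4.8631 / 1.60 = 3.04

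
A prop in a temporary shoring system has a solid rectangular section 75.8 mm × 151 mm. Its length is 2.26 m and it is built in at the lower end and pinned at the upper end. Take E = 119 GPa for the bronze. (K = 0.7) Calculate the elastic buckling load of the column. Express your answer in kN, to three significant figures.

Buckling occurs about the weak axis: I_min = h·b³/12 with b = 75.8 mm (the shorter side).
I_min = 151×75.8³/12 = 5.480×10^6 mm⁴
I = 5.480×10^6 mm⁴ = 5.480×10^-6 m⁴
Effective length L_e = K·L = 0.7 × 2.26 = 1.582 m
P_cr = π²EI / L_e² = π² × 119×10⁹ × 5.480×10^-6 / 1.582² = 2.572×10^6 N

P_cr ≈ 2570 kN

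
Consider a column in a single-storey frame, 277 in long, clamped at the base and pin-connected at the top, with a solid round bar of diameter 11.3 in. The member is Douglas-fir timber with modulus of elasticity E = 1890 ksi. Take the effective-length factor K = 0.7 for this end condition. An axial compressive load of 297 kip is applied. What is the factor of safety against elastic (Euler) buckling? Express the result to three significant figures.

I = πd⁴/64 = π×11.3⁴/64 = 800.4 in⁴
Effective length L_e = K·L = 0.7 × 277 = 193.9 in
P_cr = π²EI / L_e² = π² × 1890×10³ × 800.4 / 193.9² = 3.971×10^5 lb
Factor of safety n = P_cr / P = 397.09 / 297 = 1.34

n ≈ 1.34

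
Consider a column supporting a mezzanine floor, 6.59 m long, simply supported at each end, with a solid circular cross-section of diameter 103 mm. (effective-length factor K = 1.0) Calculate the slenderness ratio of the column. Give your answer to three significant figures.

For a solid circle r = d/4 = 103/4 = 25.75 mm
L_e = K·L = 1 × 6.59 m = 6.590 m = 6590.0 mm
λ = L_e / r_min = 6590.0 / 25.75 = 256

λ ≈ 256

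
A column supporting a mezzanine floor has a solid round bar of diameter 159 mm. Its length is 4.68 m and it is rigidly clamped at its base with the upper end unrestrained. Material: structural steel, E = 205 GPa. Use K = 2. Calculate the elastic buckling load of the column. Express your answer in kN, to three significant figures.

I = πd⁴/64 = π×159⁴/64 = 3.137×10^7 mm⁴
I = 3.137×10^7 mm⁴ = 3.137×10^-5 m⁴
Effective length L_e = K·L = 2 × 4.68 = 9.360 m
P_cr = π²EI / L_e² = π² × 205×10⁹ × 3.137×10^-5 / 9.360² = 7.245×10^5 N

P_cr ≈ 725 kN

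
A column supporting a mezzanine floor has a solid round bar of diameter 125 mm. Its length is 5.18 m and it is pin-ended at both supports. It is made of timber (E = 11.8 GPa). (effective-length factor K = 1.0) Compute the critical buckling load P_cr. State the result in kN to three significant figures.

I = πd⁴/64 = π×125⁴/64 = 1.198×10^7 mm⁴
I = 1.198×10^7 mm⁴ = 1.198×10^-5 m⁴
Effective length L_e = K·L = 1 × 5.18 = 5.180 m
P_cr = π²EI / L_e² = π² × 11.8×10⁹ × 1.198×10^-5 / 5.180² = 5.202×10^4 N

P_cr ≈ 52.0 kN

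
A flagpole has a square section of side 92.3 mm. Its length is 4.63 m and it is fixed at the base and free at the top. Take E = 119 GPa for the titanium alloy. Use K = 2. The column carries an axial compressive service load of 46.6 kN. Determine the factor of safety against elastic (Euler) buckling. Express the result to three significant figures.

n ≈ 1.78

I = a⁴/12 = 92.3⁴/12 = 6.048×10^6 mm⁴
I = 6.048×10^6 mm⁴ = 6.048×10^-6 m⁴
Effective length L_e = K·L = 2 × 4.63 = 9.260 m
P_cr = π²EI / L_e² = π² × 119×10⁹ × 6.048×10^-6 / 9.260² = 8.284×10^4 N
Factor of safety n = P_cr / P = 82.842 / 46.6 = 1.78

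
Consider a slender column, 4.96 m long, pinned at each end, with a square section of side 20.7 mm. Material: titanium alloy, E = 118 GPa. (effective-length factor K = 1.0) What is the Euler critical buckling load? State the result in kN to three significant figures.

I = a⁴/12 = 20.7⁴/12 = 1.530×10^4 mm⁴
I = 1.530×10^4 mm⁴ = 1.530×10^-8 m⁴
Effective length L_e = K·L = 1 × 4.96 = 4.960 m
P_cr = π²EI / L_e² = π² × 118×10⁹ × 1.530×10^-8 / 4.960² = 724.3 N

P_cr ≈ 0.724 kN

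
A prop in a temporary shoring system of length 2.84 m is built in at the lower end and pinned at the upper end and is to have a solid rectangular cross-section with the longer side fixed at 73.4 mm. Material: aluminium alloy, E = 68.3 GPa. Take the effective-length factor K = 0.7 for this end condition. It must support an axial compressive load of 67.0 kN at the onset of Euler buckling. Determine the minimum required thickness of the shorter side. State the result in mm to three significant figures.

b ≈ 40.0 mm

L_e = K·L = 0.7 × 2.84 = 1.988 m
Required I = P_cr·L_e²/(π²E) = 6.700×10^4 × 1.988² / (π² × 6.83×10^10) = 3.928×10^-7 m⁴
I_req = 3.928×10^5 mm⁴
Rectangle, weak axis: I_min = h·b³/12 with h = 73.4 mm fixed  ⇒  b = (12I/h)^(1/3) = 40.0 mm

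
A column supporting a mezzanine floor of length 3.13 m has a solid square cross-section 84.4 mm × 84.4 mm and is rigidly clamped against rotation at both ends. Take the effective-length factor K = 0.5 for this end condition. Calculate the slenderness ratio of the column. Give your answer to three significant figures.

λ ≈ 64.2

For a square r = a/√12 = 84.4/√12 = 24.36 mm
L_e = K·L = 0.5 × 3.13 m = 1.565 m = 1565.0 mm
λ = L_e / r_min = 1565.0 / 24.36 = 64.2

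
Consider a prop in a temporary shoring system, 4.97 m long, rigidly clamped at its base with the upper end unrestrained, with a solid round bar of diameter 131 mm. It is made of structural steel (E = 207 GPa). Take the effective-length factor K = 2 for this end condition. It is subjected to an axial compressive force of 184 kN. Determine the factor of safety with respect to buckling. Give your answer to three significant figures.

I = πd⁴/64 = π×131⁴/64 = 1.446×10^7 mm⁴
I = 1.446×10^7 mm⁴ = 1.446×10^-5 m⁴
Effective length L_e = K·L = 2 × 4.97 = 9.940 m
P_cr = π²EI / L_e² = π² × 207×10⁹ × 1.446×10^-5 / 9.940² = 2.989×10^5 N
Factor of safety n = P_cr / P = 298.92 / 184 = 1.62

n ≈ 1.62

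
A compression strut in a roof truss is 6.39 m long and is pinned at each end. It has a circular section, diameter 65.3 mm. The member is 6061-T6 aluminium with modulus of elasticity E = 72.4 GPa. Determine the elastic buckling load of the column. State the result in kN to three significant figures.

P_cr ≈ 15.6 kN

I = πd⁴/64 = π×65.3⁴/64 = 8.925×10^5 mm⁴
I = 8.925×10^5 mm⁴ = 8.925×10^-7 m⁴
Effective length L_e = K·L = 1 × 6.39 = 6.390 m
P_cr = π²EI / L_e² = π² × 72.4×10⁹ × 8.925×10^-7 / 6.390² = 1.562×10^4 N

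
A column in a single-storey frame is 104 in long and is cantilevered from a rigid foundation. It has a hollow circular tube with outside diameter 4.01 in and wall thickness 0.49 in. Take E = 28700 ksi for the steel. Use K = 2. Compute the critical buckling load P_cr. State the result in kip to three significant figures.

P_cr ≈ 56.0 kip

Inner diameter d_i = 4.01 − 2×0.49 = 3.030 in
I = π(d_o⁴ − d_i⁴)/64 = π(4.01⁴ − 3.030⁴)/64 = 8.555 in⁴
Effective length L_e = K·L = 2 × 104 = 208.0 in
P_cr = π²EI / L_e² = π² × 28700×10³ × 8.555 / 208.0² = 5.601×10^4 lb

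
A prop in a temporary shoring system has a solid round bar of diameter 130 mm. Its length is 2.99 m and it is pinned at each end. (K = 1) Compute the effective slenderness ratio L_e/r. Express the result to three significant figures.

λ ≈ 92.0

For a solid circle r = d/4 = 130/4 = 32.50 mm
L_e = K·L = 1 × 2.99 m = 2.990 m = 2990.0 mm
λ = L_e / r_min = 2990.0 / 32.50 = 92.0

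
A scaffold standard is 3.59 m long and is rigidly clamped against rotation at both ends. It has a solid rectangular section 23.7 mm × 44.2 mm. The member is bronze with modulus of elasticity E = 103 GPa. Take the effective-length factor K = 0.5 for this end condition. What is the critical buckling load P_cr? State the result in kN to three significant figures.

P_cr ≈ 15.5 kN

Buckling occurs about the weak axis: I_min = h·b³/12 with b = 23.7 mm (the shorter side).
I_min = 44.2×23.7³/12 = 4.903×10^4 mm⁴
I = 4.903×10^4 mm⁴ = 4.903×10^-8 m⁴
Effective length L_e = K·L = 0.5 × 3.59 = 1.795 m
P_cr = π²EI / L_e² = π² × 103×10⁹ × 4.903×10^-8 / 1.795² = 1.547×10^4 N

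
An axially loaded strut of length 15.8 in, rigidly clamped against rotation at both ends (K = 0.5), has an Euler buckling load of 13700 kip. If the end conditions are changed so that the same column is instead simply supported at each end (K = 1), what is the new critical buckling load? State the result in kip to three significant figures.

P_cr ∝ 1/K², so P_cr,new = P_cr,old × (K_old/K_new)² = 13700 × (0.5/1)²
= 13700 × 0.2500 = 3420 kip

P_cr ≈ 3420 kip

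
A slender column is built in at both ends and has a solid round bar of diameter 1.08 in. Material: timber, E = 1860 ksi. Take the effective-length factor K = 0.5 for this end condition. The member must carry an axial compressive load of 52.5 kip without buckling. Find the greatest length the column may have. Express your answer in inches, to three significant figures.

I = πd⁴/64 = π×1.08⁴/64 = 6.678×10^-2 in⁴
At the buckling limit P_cr = P = 5.250×10^4 lb
From P_cr = π²EI/(K·L)²:  L = (1/K)·√(π²EI/P_cr) = (1/0.5)·√(π²×1.86×10^6×6.678×10^-2/5.250×10^4)
L = 9.66 in

L_max ≈ 9.66 in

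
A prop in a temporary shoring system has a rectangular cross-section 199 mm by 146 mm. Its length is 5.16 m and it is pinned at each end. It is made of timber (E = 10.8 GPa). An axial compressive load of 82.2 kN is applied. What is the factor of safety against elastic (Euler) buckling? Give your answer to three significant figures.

n ≈ 2.51

Buckling occurs about the weak axis: I_min = h·b³/12 with b = 146 mm (the shorter side).
I_min = 199×146³/12 = 5.161×10^7 mm⁴
I = 5.161×10^7 mm⁴ = 5.161×10^-5 m⁴
Effective length L_e = K·L = 1 × 5.16 = 5.160 m
P_cr = π²EI / L_e² = π² × 10.8×10⁹ × 5.161×10^-5 / 5.160² = 2.066×10^5 N
Factor of safety n = P_cr / P = 206.61 / 82.2 = 2.51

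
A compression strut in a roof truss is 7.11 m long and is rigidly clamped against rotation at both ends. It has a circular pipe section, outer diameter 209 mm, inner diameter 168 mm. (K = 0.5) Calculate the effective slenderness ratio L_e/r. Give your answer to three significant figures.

λ ≈ 53.0

d_o = 209 mm, d_i = 168 mm
I = π(d_o⁴ − d_i⁴)/64 = π(209⁴ − 168.0⁴)/64 = 5.456×10^7 mm⁴
A = 1.214×10^4 mm²;  r_min = √(I/A) = √(5.456×10^7/1.214×10^4) = 67.04 mm
L_e = K·L = 0.5 × 7.11 m = 3.555 m = 3555.0 mm
λ = L_e / r_min = 3555.0 / 67.04 = 53.0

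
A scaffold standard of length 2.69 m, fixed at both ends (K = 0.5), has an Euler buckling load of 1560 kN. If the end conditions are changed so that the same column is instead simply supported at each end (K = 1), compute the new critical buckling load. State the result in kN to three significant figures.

P_cr ∝ 1/K², so P_cr,new = P_cr,old × (K_old/K_new)² = 1560 × (0.5/1)²
= 1560 × 0.2500 = 390 kN

P_cr ≈ 390 kN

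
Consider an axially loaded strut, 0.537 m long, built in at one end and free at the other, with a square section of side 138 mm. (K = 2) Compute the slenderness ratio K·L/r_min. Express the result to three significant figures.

For a square r = a/√12 = 138/√12 = 39.84 mm
L_e = K·L = 2 × 0.537 m = 1.074 m = 1074.0 mm
λ = L_e / r_min = 1074.0 / 39.84 = 27.0

λ ≈ 27.0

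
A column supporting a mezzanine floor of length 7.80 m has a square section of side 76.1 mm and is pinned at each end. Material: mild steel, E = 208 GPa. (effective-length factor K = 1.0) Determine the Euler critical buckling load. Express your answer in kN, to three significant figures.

I = a⁴/12 = 76.1⁴/12 = 2.795×10^6 mm⁴
I = 2.795×10^6 mm⁴ = 2.795×10^-6 m⁴
Effective length L_e = K·L = 1 × 7.80 = 7.800 m
P_cr = π²EI / L_e² = π² × 208×10⁹ × 2.795×10^-6 / 7.800² = 9.430×10^4 N

P_cr ≈ 94.3 kN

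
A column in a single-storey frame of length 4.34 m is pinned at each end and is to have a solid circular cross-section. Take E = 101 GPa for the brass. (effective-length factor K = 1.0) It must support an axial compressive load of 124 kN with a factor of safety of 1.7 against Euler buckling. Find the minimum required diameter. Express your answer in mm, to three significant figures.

d ≈ 94.9 mm

Required P_cr = n·P = 1.7 × 124 = 210.8 kN
L_e = K·L = 1 × 4.34 = 4.340 m
Required I = P_cr·L_e²/(π²E) = 2.108×10^5 × 4.340² / (π² × 1.01×10^11) = 3.983×10^-6 m⁴
I_req = 3.983×10^6 mm⁴
Solid circle: I = πd⁴/64  ⇒  d = (64I/π)^(1/4) = (64×3.983×10^6/π)^(1/4) = 94.9 mm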